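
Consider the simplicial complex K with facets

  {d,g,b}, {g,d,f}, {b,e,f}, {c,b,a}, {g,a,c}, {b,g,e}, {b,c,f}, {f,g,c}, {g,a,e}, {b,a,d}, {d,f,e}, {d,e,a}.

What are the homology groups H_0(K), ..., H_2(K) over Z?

H_0 = Z,  H_1 = Z/2Z,  H_2 = 0.

Fix the vertex order a < b < c < d < e < f < g and write every simplex with vertices in increasing order. Then dim K = 2 and the simplices of K are:

  0-simplices (7): a, b, c, d, e, f, g
  1-simplices (18): ab, ac, ad, ae, ag, bc, bd, be, bf, bg, cf, cg, de, df, dg, ef, eg, fg
  2-simplices (12): abc, abd, acg, ade, aeg, bcf, bdg, bef, beg, cfg, def, dfg

giving chain groups C_0 ≅ Z^7, C_1 ≅ Z^18, C_2 ≅ Z^12.

∂_1: C_1 → C_0 sends each edge [p,q] (with p < q) to q − p.
As a 7×18 matrix over Z this has rank 6, with invariant factors (1,1,1,1,1,1).

The boundary map ∂_2: C_2 → C_1 sends each 2-simplex [p,q,r] to [q,r] − [p,r] + [p,q]. For instance
  ∂aeg = eg − ag + ae,
  ∂cfg = fg − cg + cf.
The 18×12 boundary matrix has rank 12 and Smith normal form diag(1,1,1,1,1,1,1,1,1,1,1,2).

Now H_k = ker ∂_k / im ∂_{k+1}, so:

  H_0: rank C_0 − rank ∂_1 = 7 − 6 = 1, and the invariant factors of ∂_1 are all 1, so H_0 ≅ Z.
  H_1: rank ker ∂_1 − rank ∂_2 = (18 − 6) − 12 = 0, and ∂_2 has invariant factor 2 > 1, so H_1 ≅ Z/2Z.
  H_2: rank ker ∂_2 − rank ∂_3 = (12 − 12) − 0 = 0, and there is no ∂_3, so H_2 ≅ 0.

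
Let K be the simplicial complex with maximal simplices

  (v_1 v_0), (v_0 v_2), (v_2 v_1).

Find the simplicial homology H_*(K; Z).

H_0 ≅ Z,  H_1 ≅ Z.

Take the total order v_0 < v_1 < v_2 on the vertex set. Then K (dimension 1) consists of the simplices:

  0-simplices (3): [v_0], [v_1], [v_2]
  1-simplices (3): [v_0,v_1], [v_0,v_2], [v_1,v_2]

so the chain groups are C_0 ≅ Z^3, C_1 ≅ Z^3.

Boundary ∂_1: C_1 → C_0 is given by ∂[p,q] = [q] − [p]. For instance
  ∂[v_0,v_2] = [v_2] − [v_0].
The resulting 3×3 matrix has rank 2, and its Smith normal form has invariant factors (1,1).

Computing H_k = (kernel of ∂_k) / (image of ∂_{k+1}):

  H_0: rank C_0 − rank ∂_1 = 3 − 2 = 1, and the invariant factors of ∂_1 are all 1, so H_0 ≅ Z.
  H_1: rank ker ∂_1 − rank ∂_2 = (3 − 2) − 0 = 1, and there is no ∂_2, so H_1 ≅ Z.

(K is a triangulation of the circle S^1.)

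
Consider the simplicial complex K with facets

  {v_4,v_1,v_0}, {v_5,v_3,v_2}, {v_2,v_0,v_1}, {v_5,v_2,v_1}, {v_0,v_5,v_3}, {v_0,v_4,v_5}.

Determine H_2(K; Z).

Fix the vertex order v_0 < v_1 < v_2 < v_3 < v_4 < v_5 and write every simplex with vertices in increasing order. Then dim K = 2 and the simplices of K are:

  0-simplices (6): [v_0], [v_1], [v_2], [v_3], [v_4], [v_5]
  1-simplices (12): [v_0,v_1], [v_0,v_2], [v_0,v_3], [v_0,v_4], [v_0,v_5], [v_1,v_2], [v_1,v_4], [v_1,v_5], [v_2,v_3], [v_2,v_5], [v_3,v_5], [v_4,v_5]
  2-simplices (6): [v_0,v_1,v_2], [v_0,v_1,v_4], [v_0,v_3,v_5], [v_0,v_4,v_5], [v_1,v_2,v_5], [v_2,v_3,v_5]

Hence C_0 ≅ Z^6, C_1 ≅ Z^12, C_2 ≅ Z^6.

The boundary map ∂_1: C_1 → C_0 is given by ∂[p,q] = [q] − [p].
As a 6×12 matrix over Z this has rank 5, with invariant factors (1,1,1,1,1).

∂_2: C_2 → C_1 acts by ∂[p,q,r] = [q,r] − [p,r] + [p,q]. For instance
  ∂[v_0,v_1,v_4] = [v_1,v_4] − [v_0,v_4] + [v_0,v_1],
  ∂[v_0,v_4,v_5] = [v_4,v_5] − [v_0,v_5] + [v_0,v_4].
The resulting 12×6 matrix has rank 6, and its Smith normal form has invariant factors (1,1,1,1,1,1).

From H_k ≅ ker(∂_k) / im(∂_{k+1}) we obtain:

  H_2: rank ker ∂_2 − rank ∂_3 = (6 − 6) − 0 = 0, and there is no ∂_3, so H_2 = 0.

H_2 = 0.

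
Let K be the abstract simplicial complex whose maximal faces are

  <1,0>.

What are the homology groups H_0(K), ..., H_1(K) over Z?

Take the total order 0 < 1 on the vertex set. Then K (dimension 1) consists of the simplices:

  0-simplices (2): [0], [1]
  1-simplices (1): [0,1]

Hence C_0 ≅ Z^2, C_1 ≅ Z^1.

∂_1: C_1 → C_0 is given by ∂[p,q] = [q] − [p].
The 2×1 boundary matrix has rank 1 and Smith normal form diag(1).

Computing H_k = (kernel of ∂_k) / (image of ∂_{k+1}):

  H_0: rank C_0 − rank ∂_1 = 2 − 1 = 1, and the invariant factors of ∂_1 are all 1, so H_0 ≅ Z.
  H_1: rank ker ∂_1 − rank ∂_2 = (1 − 1) − 0 = 0, and there is no ∂_2, so H_1 ≅ 0.

H_0 = Z,  H_1 = 0.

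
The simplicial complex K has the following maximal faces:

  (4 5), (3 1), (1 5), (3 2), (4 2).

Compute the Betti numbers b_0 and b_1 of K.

b_0 = 1, b_1 = 1.

Take the total order 1 < 2 < 3 < 4 < 5 on the vertex set. Then K (dimension 1) consists of the simplices:

  0-simplices (5): [1], [2], [3], [4], [5]
  1-simplices (5): [1,3], [1,5], [2,3], [2,4], [4,5]

giving chain groups C_0 ≅ Z^5, C_1 ≅ Z^5.

The boundary map ∂_1: C_1 → C_0 is given by ∂[p,q] = [q] − [p]. For instance
  ∂[2,4] = [4] − [2].
The resulting 5×5 matrix has rank 4, and its Smith normal form has invariant factors (1,1,1,1).

From H_k ≅ ker(∂_k) / im(∂_{k+1}) we obtain:

  H_0: rank C_0 − rank ∂_1 = 5 − 4 = 1, and the invariant factors of ∂_1 are all 1, so H_0 = Z.
  H_1: rank ker ∂_1 − rank ∂_2 = (5 − 4) − 0 = 1, and there is no ∂_2, so H_1 = Z.

Hence the Betti numbers are b_0 = 1, b_1 = 1.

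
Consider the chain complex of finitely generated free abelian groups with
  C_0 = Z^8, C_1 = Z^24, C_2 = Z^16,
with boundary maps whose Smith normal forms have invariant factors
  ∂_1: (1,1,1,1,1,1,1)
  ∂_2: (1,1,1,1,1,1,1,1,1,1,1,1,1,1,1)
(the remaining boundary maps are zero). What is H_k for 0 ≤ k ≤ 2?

H_0 ≅ Z,  H_1 ≅ Z^2,  H_2 ≅ Z.

H_0: b_0 = 8 − 0 − 7 = 1; torsion from ∂_1 factors > 1: none. So H_0 ≅ Z.
H_1: b_1 = 24 − 7 − 15 = 2; torsion from ∂_2 factors > 1: none. So H_1 ≅ Z^2.
H_2: b_2 = 16 − 15 − 0 = 1; torsion from ∂_3 factors > 1: none. So H_2 ≅ Z.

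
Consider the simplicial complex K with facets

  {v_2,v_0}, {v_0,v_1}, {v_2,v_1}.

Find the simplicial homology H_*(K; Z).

H_0 = Z,  H_1 = Z.

We work with the vertex ordering v_0 < v_1 < v_2. The simplices of K, each written with vertices in increasing order, are:

  0-simplices (3): [v_0], [v_1], [v_2]
  1-simplices (3): [v_0,v_1], [v_0,v_2], [v_1,v_2]

giving chain groups C_0 ≅ Z^3, C_1 ≅ Z^3.

The boundary map ∂_1: C_1 → C_0 is given by ∂[p,q] = [q] − [p]. For instance
  ∂[v_0,v_2] = [v_2] − [v_0].
The resulting 3×3 matrix has rank 2, and its Smith normal form has invariant factors (1,1).

Computing H_k = (kernel of ∂_k) / (image of ∂_{k+1}):

  H_0: rank C_0 − rank ∂_1 = 3 − 2 = 1, and the invariant factors of ∂_1 are all 1, so H_0 ≅ Z.
  H_1: rank ker ∂_1 − rank ∂_2 = (3 − 2) − 0 = 1, and there is no ∂_2, so H_1 ≅ Z.

(K is a triangulation of the circle S^1.)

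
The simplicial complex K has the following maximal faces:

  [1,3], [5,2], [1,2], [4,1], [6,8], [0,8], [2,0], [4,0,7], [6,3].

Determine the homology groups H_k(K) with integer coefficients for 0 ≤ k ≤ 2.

H_0 = Z,  H_1 = Z^2,  H_2 = 0.

We work with the vertex ordering 0 < 1 < 2 < 3 < 4 < 5 < 6 < 7 < 8. The simplices of K, each written with vertices in increasing order, are:

  0-simplices (9): [0], [1], [2], [3], [4], [5], [6], [7], [8]
  1-simplices (11): [0,2], [0,4], [0,7], [0,8], [1,2], [1,3], [1,4], [2,5], [3,6], [4,7], [6,8]
  2-simplices (1): [0,4,7]

Hence C_0 ≅ Z^9, C_1 ≅ Z^11, C_2 ≅ Z^1.

Boundary ∂_1: C_1 → C_0 is given by ∂[p,q] = [q] − [p].
The resulting 9×11 matrix has rank 8, and its Smith normal form has invariant factors (1,1,1,1,1,1,1,1).

The boundary map ∂_2: C_2 → C_1 acts by ∂[p,q,r] = [q,r] − [p,r] + [p,q]. For instance
  ∂[0,4,7] = [4,7] − [0,7] + [0,4].
The resulting 11×1 matrix has rank 1, and its Smith normal form has invariant factors (1).

Computing H_k = (kernel of ∂_k) / (image of ∂_{k+1}):

  H_0: rank C_0 − rank ∂_1 = 9 − 8 = 1, and the invariant factors of ∂_1 are all 1, so H_0 ≅ Z.
  H_1: rank ker ∂_1 − rank ∂_2 = (11 − 8) − 1 = 2, and the invariant factors of ∂_2 are all 1, so H_1 ≅ Z^2.
  H_2: rank ker ∂_2 − rank ∂_3 = (1 − 1) − 0 = 0, and there is no ∂_3, so H_2 ≅ 0.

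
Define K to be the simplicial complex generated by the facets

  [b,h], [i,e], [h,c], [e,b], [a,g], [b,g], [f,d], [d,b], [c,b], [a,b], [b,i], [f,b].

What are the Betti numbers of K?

K has 9 vertices, 12 edges.
rank ∂_0 = 0, rank ∂_1 = 8 ⇒ b_0 = 9 − 0 − 8 = 1; all invariant factors of ∂_1 are 1 so no torsion. So H_0 = Z.
rank ∂_1 = 8, rank ∂_2 = 0 ⇒ b_1 = 12 − 8 − 0 = 4. So H_1 = Z^4.

b_0 = 1, b_1 = 4.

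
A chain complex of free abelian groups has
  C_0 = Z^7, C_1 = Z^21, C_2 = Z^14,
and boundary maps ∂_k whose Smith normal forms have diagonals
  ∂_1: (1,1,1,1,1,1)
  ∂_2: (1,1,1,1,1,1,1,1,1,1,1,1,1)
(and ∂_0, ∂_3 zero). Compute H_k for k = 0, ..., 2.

H_0: b_0 = 7 − 0 − 6 = 1; torsion from ∂_1 factors > 1: none. So H_0 ≅ Z.
H_1: b_1 = 21 − 6 − 13 = 2; torsion from ∂_2 factors > 1: none. So H_1 ≅ Z^2.
H_2: b_2 = 14 − 13 − 0 = 1; torsion from ∂_3 factors > 1: none. So H_2 ≅ Z.

H_0 ≅ Z,  H_1 ≅ Z^2,  H_2 ≅ Z.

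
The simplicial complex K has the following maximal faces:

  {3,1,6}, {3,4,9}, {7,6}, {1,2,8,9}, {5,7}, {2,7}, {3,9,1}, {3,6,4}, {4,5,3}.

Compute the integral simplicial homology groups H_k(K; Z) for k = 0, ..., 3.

H_0 ≅ Z,  H_1 ≅ Z^2,  H_2 = 0,  H_3 = 0.

We work with the vertex ordering 1 < 2 < 3 < 4 < 5 < 6 < 7 < 8 < 9. The simplices of K, each written with vertices in increasing order, are:

  0-simplices (9): [1], [2], [3], [4], [5], [6], [7], [8], [9]
  1-simplices (18): [1,2], [1,3], [1,6], [1,8], [1,9], [2,7], [2,8], [2,9], [3,4], [3,5], [3,6], [3,9], [4,5], [4,6], [4,9], [5,7], [6,7], [8,9]
  2-simplices (9): [1,2,8], [1,2,9], [1,3,6], [1,3,9], [1,8,9], [2,8,9], [3,4,5], [3,4,6], [3,4,9]
  3-simplices (1): [1,2,8,9]

so the chain groups are C_0 ≅ Z^9, C_1 ≅ Z^18, C_2 ≅ Z^9, C_3 ≅ Z^1.

∂_1: C_1 → C_0 sends each edge [p,q] (with p < q) to q − p.
As a 9×18 matrix over Z this has rank 8, with invariant factors (1,1,1,1,1,1,1,1).

Boundary ∂_2: C_2 → C_1 acts by ∂[p,q,r] = [q,r] − [p,r] + [p,q]. For instance
  ∂[1,8,9] = [8,9] − [1,9] + [1,8],
  ∂[2,8,9] = [8,9] − [2,9] + [2,8].
The resulting 18×9 matrix has rank 8, and its Smith normal form has invariant factors (1,1,1,1,1,1,1,1).

Boundary ∂_3: C_3 → C_2 sends each 3-simplex σ to the alternating sum Σ_i (−1)^i (σ with its i-th vertex removed). For instance
  ∂[1,2,8,9] = [2,8,9] − [1,8,9] + [1,2,9] − [1,2,8].
As a 9×1 matrix over Z this has rank 1, with invariant factors (1).

Computing H_k = (kernel of ∂_k) / (image of ∂_{k+1}):

  H_0: rank C_0 − rank ∂_1 = 9 − 8 = 1, and the invariant factors of ∂_1 are all 1, so H_0 ≅ Z.
  H_1: rank ker ∂_1 − rank ∂_2 = (18 − 8) − 8 = 2, and the invariant factors of ∂_2 are all 1, so H_1 ≅ Z^2.
  H_2: rank ker ∂_2 − rank ∂_3 = (9 − 8) − 1 = 0, and the invariant factors of ∂_3 are all 1, so H_2 ≅ 0.
  H_3: rank ker ∂_3 − rank ∂_4 = (1 − 1) − 0 = 0, and there is no ∂_4, so H_3 ≅ 0.

As a check, the Euler characteristic is 9 − 18 + 9 − 1 = -1, which agrees with 1 − 2 + 0 − 0 = -1.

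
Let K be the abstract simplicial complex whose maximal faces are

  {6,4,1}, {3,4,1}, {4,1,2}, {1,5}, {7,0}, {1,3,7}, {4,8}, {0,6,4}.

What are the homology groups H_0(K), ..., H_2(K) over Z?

Order the vertices as 0 < 1 < 2 < 3 < 4 < 5 < 6 < 7 < 8. Listing each simplex with vertices in this order, K has dimension 2 with simplices:

  0-simplices (9): [0], [1], [2], [3], [4], [5], [6], [7], [8]
  1-simplices (14): [0,4], [0,6], [0,7], [1,2], [1,3], [1,4], [1,5], [1,6], [1,7], [2,4], [3,4], [3,7], [4,6], [4,8]
  2-simplices (5): [0,4,6], [1,2,4], [1,3,4], [1,3,7], [1,4,6]

Hence C_0 ≅ Z^9, C_1 ≅ Z^14, C_2 ≅ Z^5.

Boundary ∂_1: C_1 → C_0 sends each edge [p,q] (with p < q) to q − p. For instance
  ∂[4,6] = [6] − [4].
The 9×14 boundary matrix has rank 8 and Smith normal form diag(1,1,1,1,1,1,1,1).

The boundary map ∂_2: C_2 → C_1 acts by ∂[p,q,r] = [q,r] − [p,r] + [p,q]. For instance
  ∂[1,3,4] = [3,4] − [1,4] + [1,3],
  ∂[1,2,4] = [2,4] − [1,4] + [1,2].
As a 14×5 matrix over Z this has rank 5, with invariant factors (1,1,1,1,1).

Now H_k = ker ∂_k / im ∂_{k+1}, so:

  H_0: rank C_0 − rank ∂_1 = 9 − 8 = 1, and the invariant factors of ∂_1 are all 1, so H_0 ≅ Z.
  H_1: rank ker ∂_1 − rank ∂_2 = (14 − 8) − 5 = 1, and the invariant factors of ∂_2 are all 1, so H_1 ≅ Z.
  H_2: rank ker ∂_2 − rank ∂_3 = (5 − 5) − 0 = 0, and there is no ∂_3, so H_2 ≅ 0.

H_0 ≅ Z,  H_1 ≅ Z,  H_2 = 0.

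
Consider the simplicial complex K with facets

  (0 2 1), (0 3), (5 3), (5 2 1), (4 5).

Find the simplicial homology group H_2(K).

Order the vertices as 0 < 1 < 2 < 3 < 4 < 5. Listing each simplex with vertices in this order, K has dimension 2 with simplices:

  0-simplices (6): [0], [1], [2], [3], [4], [5]
  1-simplices (8): [0,1], [0,2], [0,3], [1,2], [1,5], [2,5], [3,5], [4,5]
  2-simplices (2): [0,1,2], [1,2,5]

giving chain groups C_0 ≅ Z^6, C_1 ≅ Z^8, C_2 ≅ Z^2.

∂_1: C_1 → C_0 maps an edge to its endpoints' difference, ∂[p,q] = q − p. For instance
  ∂[4,5] = [5] − [4].
The 6×8 boundary matrix has rank 5 and Smith normal form diag(1,1,1,1,1).

Boundary ∂_2: C_2 → C_1 maps a triangle to the signed sum of its edges. For instance
  ∂[0,1,2] = [1,2] − [0,2] + [0,1],
  ∂[1,2,5] = [2,5] − [1,5] + [1,2].
The resulting 8×2 matrix has rank 2, and its Smith normal form has invariant factors (1,1).

Now H_k = ker ∂_k / im ∂_{k+1}, so:

  H_2: rank ker ∂_2 − rank ∂_3 = (2 − 2) − 0 = 0, and there is no ∂_3, so H_2 = 0.

H_2 ≅ 0.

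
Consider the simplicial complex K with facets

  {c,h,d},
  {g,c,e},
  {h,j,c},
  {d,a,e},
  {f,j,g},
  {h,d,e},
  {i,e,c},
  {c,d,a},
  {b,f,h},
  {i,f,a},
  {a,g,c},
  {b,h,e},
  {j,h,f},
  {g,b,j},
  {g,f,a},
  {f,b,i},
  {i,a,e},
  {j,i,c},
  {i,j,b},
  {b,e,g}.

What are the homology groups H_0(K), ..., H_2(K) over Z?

H_0 ≅ Z,  H_1 ≅ Z ⊕ Z_2,  H_2 = 0.

Order the vertices as a < b < c < d < e < f < g < h < i < j. Listing each simplex with vertices in this order, K has dimension 2 with simplices:

  0-simplices (10): a, b, c, d, e, f, g, h, i, j
  1-simplices (30): ac, ad, ae, af, ag, ai, be, bf, bg, bh, bi, bj, cd, ce, cg, ch, ci, cj, de, dh, eg, eh, ei, fg, fh, fi, fj, gj, hj, ij
  2-simplices (20): acd, acg, ade, aei, afg, afi, beg, beh, bfh, bfi, bgj, bij, cdh, ceg, cei, chj, cij, deh, fgj, fhj

so the chain groups are C_0 ≅ Z^10, C_1 ≅ Z^30, C_2 ≅ Z^20.

The boundary map ∂_1: C_1 → C_0 maps an edge to its endpoints' difference, ∂[p,q] = q − p.
As a 10×30 matrix over Z this has rank 9, with invariant factors (1,1,1,1,1,1,1,1,1).

The boundary map ∂_2: C_2 → C_1 sends each 2-simplex [p,q,r] to [q,r] − [p,r] + [p,q]. For instance
  ∂aei = ei − ai + ae,
  ∂ceg = eg − cg + ce.
The resulting 30×20 matrix has rank 20, and its Smith normal form has invariant factors (1,1,1,1,1,1,1,1,1,1,1,1,1,1,1,1,1,1,1,2).

From H_k ≅ ker(∂_k) / im(∂_{k+1}) we obtain:

  H_0: rank C_0 − rank ∂_1 = 10 − 9 = 1, and the invariant factors of ∂_1 are all 1, so H_0 ≅ Z.
  H_1: rank ker ∂_1 − rank ∂_2 = (30 − 9) − 20 = 1, and ∂_2 has invariant factor 2 > 1, so H_1 ≅ Z ⊕ Z_2.
  H_2: rank ker ∂_2 − rank ∂_3 = (20 − 20) − 0 = 0, and there is no ∂_3, so H_2 ≅ 0.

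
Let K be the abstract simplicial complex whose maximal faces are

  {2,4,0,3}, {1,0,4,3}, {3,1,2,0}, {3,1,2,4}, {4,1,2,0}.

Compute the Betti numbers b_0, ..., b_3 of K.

Order the vertices as 0 < 1 < 2 < 3 < 4. Listing each simplex with vertices in this order, K has dimension 3 with simplices:

  0-simplices (5): [0], [1], [2], [3], [4]
  1-simplices (10): [0,1], [0,2], [0,3], [0,4], [1,2], [1,3], [1,4], [2,3], [2,4], [3,4]
  2-simplices (10): [0,1,2], [0,1,3], [0,1,4], [0,2,3], [0,2,4], [0,3,4], [1,2,3], [1,2,4], [1,3,4], [2,3,4]
  3-simplices (5): [0,1,2,3], [0,1,2,4], [0,1,3,4], [0,2,3,4], [1,2,3,4]

Hence C_0 ≅ Z^5, C_1 ≅ Z^10, C_2 ≅ Z^10, C_3 ≅ Z^5.

∂_1: C_1 → C_0 maps an edge to its endpoints' difference, ∂[p,q] = q − p.
This gives a 5×10 integer matrix of rank 4; reducing to Smith normal form yields diagonal entries (1,1,1,1).

∂_2: C_2 → C_1 maps a triangle to the signed sum of its edges. For instance
  ∂[0,2,3] = [2,3] − [0,3] + [0,2],
  ∂[1,3,4] = [3,4] − [1,4] + [1,3].
This gives a 10×10 integer matrix of rank 6; reducing to Smith normal form yields diagonal entries (1,1,1,1,1,1).

∂_3: C_3 → C_2 sends each 3-simplex σ to the alternating sum Σ_i (−1)^i (σ with its i-th vertex removed). For instance
  ∂[0,2,3,4] = [2,3,4] − [0,3,4] + [0,2,4] − [0,2,3],
  ∂[0,1,2,4] = [1,2,4] − [0,2,4] + [0,1,4] − [0,1,2].
The resulting 10×5 matrix has rank 4, and its Smith normal form has invariant factors (1,1,1,1).

Now H_k = ker ∂_k / im ∂_{k+1}, so:

  H_0: rank C_0 − rank ∂_1 = 5 − 4 = 1, and the invariant factors of ∂_1 are all 1, so H_0 ≅ Z.
  H_1: rank ker ∂_1 − rank ∂_2 = (10 − 4) − 6 = 0, and the invariant factors of ∂_2 are all 1, so H_1 ≅ 0.
  H_2: rank ker ∂_2 − rank ∂_3 = (10 − 6) − 4 = 0, and the invariant factors of ∂_3 are all 1, so H_2 ≅ 0.
  H_3: rank ker ∂_3 − rank ∂_4 = (5 − 4) − 0 = 1, and there is no ∂_4, so H_3 ≅ Z.

Hence the Betti numbers are b_0 = 1, b_1 = 0, b_2 = 0, b_3 = 1.

b_0 = 1, b_1 = 0, b_2 = 0, b_3 = 1.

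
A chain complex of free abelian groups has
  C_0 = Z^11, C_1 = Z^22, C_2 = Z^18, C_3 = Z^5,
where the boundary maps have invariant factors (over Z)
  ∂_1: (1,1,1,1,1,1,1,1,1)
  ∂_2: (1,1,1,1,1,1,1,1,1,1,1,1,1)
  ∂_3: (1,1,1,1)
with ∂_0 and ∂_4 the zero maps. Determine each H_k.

H_0: b_0 = 11 − 0 − 9 = 2; torsion from ∂_1 factors > 1: none. So H_0 ≅ Z^2.
H_1: b_1 = 22 − 9 − 13 = 0; torsion from ∂_2 factors > 1: none. So H_1 ≅ 0.
H_2: b_2 = 18 − 13 − 4 = 1; torsion from ∂_3 factors > 1: none. So H_2 ≅ Z.
H_3: b_3 = 5 − 4 − 0 = 1; torsion from ∂_4 factors > 1: none. So H_3 ≅ Z.

H_0 ≅ Z^2,  H_1 = 0,  H_2 ≅ Z,  H_3 ≅ Z.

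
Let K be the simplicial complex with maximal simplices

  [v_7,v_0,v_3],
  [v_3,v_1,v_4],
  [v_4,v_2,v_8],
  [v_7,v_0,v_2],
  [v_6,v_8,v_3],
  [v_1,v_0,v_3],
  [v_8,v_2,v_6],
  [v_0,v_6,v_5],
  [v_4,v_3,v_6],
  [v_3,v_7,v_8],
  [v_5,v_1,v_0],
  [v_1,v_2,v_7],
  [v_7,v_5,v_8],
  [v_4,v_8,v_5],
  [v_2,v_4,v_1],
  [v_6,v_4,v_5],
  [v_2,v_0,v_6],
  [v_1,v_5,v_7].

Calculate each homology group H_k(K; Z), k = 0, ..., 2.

H_0 ≅ Z,  H_1 ≅ Z ⊕ Z/2Z,  H_2 = 0.

Fix the vertex order v_0 < v_1 < v_2 < v_3 < v_4 < v_5 < v_6 < v_7 < v_8 and write every simplex with vertices in increasing order. Then dim K = 2 and the simplices of K are:

  0-simplices (9): [v_0], [v_1], [v_2], [v_3], [v_4], [v_5], [v_6], [v_7], [v_8]
  1-simplices (27): (27 of them)
  2-simplices (18): (18 of them)

giving chain groups C_0 ≅ Z^9, C_1 ≅ Z^27, C_2 ≅ Z^18.

Boundary ∂_1: C_1 → C_0 sends each edge [p,q] (with p < q) to q − p.
The resulting 9×27 matrix has rank 8, and its Smith normal form has invariant factors (1,1,1,1,1,1,1,1).

∂_2: C_2 → C_1 maps a triangle to the signed sum of its edges. For instance
  ∂[v_5,v_7,v_8] = [v_7,v_8] − [v_5,v_8] + [v_5,v_7],
  ∂[v_1,v_5,v_7] = [v_5,v_7] − [v_1,v_7] + [v_1,v_5].
The resulting 27×18 matrix has rank 18, and its Smith normal form has invariant factors (1,1,1,1,1,1,1,1,1,1,1,1,1,1,1,1,1,2).

From H_k ≅ ker(∂_k) / im(∂_{k+1}) we obtain:

  H_0: rank C_0 − rank ∂_1 = 9 − 8 = 1, and the invariant factors of ∂_1 are all 1, so H_0 ≅ Z.
  H_1: rank ker ∂_1 − rank ∂_2 = (27 − 8) − 18 = 1, and ∂_2 has invariant factor 2 > 1, so H_1 ≅ Z ⊕ Z/2Z.
  H_2: rank ker ∂_2 − rank ∂_3 = (18 − 18) − 0 = 0, and there is no ∂_3, so H_2 ≅ 0.

(K is a triangulation of the Klein bottle.)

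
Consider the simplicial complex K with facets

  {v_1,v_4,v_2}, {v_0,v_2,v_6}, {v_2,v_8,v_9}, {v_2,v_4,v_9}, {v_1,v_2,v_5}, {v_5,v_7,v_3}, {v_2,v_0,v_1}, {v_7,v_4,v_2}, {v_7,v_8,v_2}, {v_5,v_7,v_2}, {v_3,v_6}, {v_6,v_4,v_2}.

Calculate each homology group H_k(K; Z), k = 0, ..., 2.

Take the total order v_0 < v_1 < v_2 < v_3 < v_4 < v_5 < v_6 < v_7 < v_8 < v_9 on the vertex set. Then K (dimension 2) consists of the simplices:

  0-simplices (10): [v_0], [v_1], [v_2], [v_3], [v_4], [v_5], [v_6], [v_7], [v_8], [v_9]
  1-simplices (21): (21 of them)
  2-simplices (11): (11 of them)

giving chain groups C_0 ≅ Z^10, C_1 ≅ Z^21, C_2 ≅ Z^11.

∂_1: C_1 → C_0 is given by ∂[p,q] = [q] − [p]. For instance
  ∂[v_1,v_2] = [v_2] − [v_1].
As a 10×21 matrix over Z this has rank 9, with invariant factors (1,1,1,1,1,1,1,1,1).

∂_2: C_2 → C_1 acts by ∂[p,q,r] = [q,r] − [p,r] + [p,q]. For instance
  ∂[v_3,v_5,v_7] = [v_5,v_7] − [v_3,v_7] + [v_3,v_5],
  ∂[v_2,v_7,v_8] = [v_7,v_8] − [v_2,v_8] + [v_2,v_7].
The resulting 21×11 matrix has rank 11, and its Smith normal form has invariant factors (1,1,1,1,1,1,1,1,1,1,1).

From H_k ≅ ker(∂_k) / im(∂_{k+1}) we obtain:

  H_0: rank C_0 − rank ∂_1 = 10 − 9 = 1, and the invariant factors of ∂_1 are all 1, so H_0 = Z.
  H_1: rank ker ∂_1 − rank ∂_2 = (21 − 9) − 11 = 1, and the invariant factors of ∂_2 are all 1, so H_1 = Z.
  H_2: rank ker ∂_2 − rank ∂_3 = (11 − 11) − 0 = 0, and there is no ∂_3, so H_2 = 0.

As a check, the Euler characteristic is 10 − 21 + 11 = 0, which agrees with 1 − 1 + 0 = 0.

H_0 = Z,  H_1 = Z,  H_2 = 0.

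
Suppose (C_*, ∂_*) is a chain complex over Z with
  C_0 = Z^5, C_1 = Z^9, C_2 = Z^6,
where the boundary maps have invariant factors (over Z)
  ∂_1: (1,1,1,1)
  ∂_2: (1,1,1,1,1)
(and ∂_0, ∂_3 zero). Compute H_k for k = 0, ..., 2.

H_0: b_0 = 5 − 0 − 4 = 1; torsion from ∂_1 factors > 1: none. So H_0 = Z.
H_1: b_1 = 9 − 4 − 5 = 0; torsion from ∂_2 factors > 1: none. So H_1 = 0.
H_2: b_2 = 6 − 5 − 0 = 1; torsion from ∂_3 factors > 1: none. So H_2 = Z.

H_0 = Z,  H_1 = 0,  H_2 = Z.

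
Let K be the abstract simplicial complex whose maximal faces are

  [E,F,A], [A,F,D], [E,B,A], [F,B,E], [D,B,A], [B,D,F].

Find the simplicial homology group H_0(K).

H_0 ≅ Z.

Fix the vertex order A < B < D < E < F and write every simplex with vertices in increasing order. Then dim K = 2 and the simplices of K are:

  0-simplices (5): A, B, D, E, F
  1-simplices (9): AB, AD, AE, AF, BD, BE, BF, DF, EF
  2-simplices (6): ABD, ABE, ADF, AEF, BDF, BEF

so the chain groups are C_0 ≅ Z^5, C_1 ≅ Z^9, C_2 ≅ Z^6.

∂_1: C_1 → C_0 is given by ∂[p,q] = [q] − [p]. For instance
  ∂EF = F − E.
This gives a 5×9 integer matrix of rank 4; reducing to Smith normal form yields diagonal entries (1,1,1,1).

The boundary map ∂_2: C_2 → C_1 maps a triangle to the signed sum of its edges. For instance
  ∂ADF = DF − AF + AD,
  ∂BEF = EF − BF + BE.
The resulting 9×6 matrix has rank 5, and its Smith normal form has invariant factors (1,1,1,1,1).

Reading off H_k = ker ∂_k / im ∂_{k+1}:

  H_0: rank C_0 − rank ∂_1 = 5 − 4 = 1, and the invariant factors of ∂_1 are all 1, so H_0 ≅ Z.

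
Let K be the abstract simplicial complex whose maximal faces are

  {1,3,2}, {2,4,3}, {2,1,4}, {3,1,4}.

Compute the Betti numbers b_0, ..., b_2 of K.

b_0 = 1, b_1 = 0, b_2 = 1.

Order the vertices as 1 < 2 < 3 < 4. Listing each simplex with vertices in this order, K has dimension 2 with simplices:

  0-simplices (4): [1], [2], [3], [4]
  1-simplices (6): [1,2], [1,3], [1,4], [2,3], [2,4], [3,4]
  2-simplices (4): [1,2,3], [1,2,4], [1,3,4], [2,3,4]

giving chain groups C_0 ≅ Z^4, C_1 ≅ Z^6, C_2 ≅ Z^4.

The boundary map ∂_1: C_1 → C_0 maps an edge to its endpoints' difference, ∂[p,q] = q − p. For instance
  ∂[2,3] = [3] − [2].
This gives a 4×6 integer matrix of rank 3; reducing to Smith normal form yields diagonal entries (1,1,1).

∂_2: C_2 → C_1 acts by ∂[p,q,r] = [q,r] − [p,r] + [p,q]. For instance
  ∂[2,3,4] = [3,4] − [2,4] + [2,3],
  ∂[1,2,4] = [2,4] − [1,4] + [1,2].
As a 6×4 matrix over Z this has rank 3, with invariant factors (1,1,1).

Reading off H_k = ker ∂_k / im ∂_{k+1}:

  H_0: rank C_0 − rank ∂_1 = 4 − 3 = 1, and the invariant factors of ∂_1 are all 1, so H_0 ≅ Z.
  H_1: rank ker ∂_1 − rank ∂_2 = (6 − 3) − 3 = 0, and the invariant factors of ∂_2 are all 1, so H_1 ≅ 0.
  H_2: rank ker ∂_2 − rank ∂_3 = (4 − 3) − 0 = 1, and there is no ∂_3, so H_2 ≅ Z.

As a check, the Euler characteristic is 4 − 6 + 4 = 2, which agrees with 1 − 0 + 1 = 2.

Hence the Betti numbers are b_0 = 1, b_1 = 0, b_2 = 1.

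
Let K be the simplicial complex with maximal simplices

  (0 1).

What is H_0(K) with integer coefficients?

H_0 ≅ Z.

Take the total order 0 < 1 on the vertex set. Then K (dimension 1) consists of the simplices:

  0-simplices (2): [0], [1]
  1-simplices (1): [0,1]

so the chain groups are C_0 ≅ Z^2, C_1 ≅ Z^1.

The boundary map ∂_1: C_1 → C_0 is given by ∂[p,q] = [q] − [p]. For instance
  ∂[0,1] = [1] − [0].
As a 2×1 matrix over Z this has rank 1, with invariant factors (1).

Reading off H_k = ker ∂_k / im ∂_{k+1}:

  H_0: rank C_0 − rank ∂_1 = 2 − 1 = 1, and the invariant factors of ∂_1 are all 1, so H_0 = Z.

(K is a triangulation of the 1-simplex.)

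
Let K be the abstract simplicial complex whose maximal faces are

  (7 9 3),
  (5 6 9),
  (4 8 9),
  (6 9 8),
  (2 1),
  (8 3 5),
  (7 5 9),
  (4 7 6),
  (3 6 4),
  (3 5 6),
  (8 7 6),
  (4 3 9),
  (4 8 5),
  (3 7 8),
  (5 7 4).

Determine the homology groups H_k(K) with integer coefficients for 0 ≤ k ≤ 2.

H_0 ≅ Z^2,  H_1 ≅ Z^2,  H_2 ≅ Z.

Order the vertices as 1 < 2 < 3 < 4 < 5 < 6 < 7 < 8 < 9. Listing each simplex with vertices in this order, K has dimension 2 with simplices:

  0-simplices (9): [1], [2], [3], [4], [5], [6], [7], [8], [9]
  1-simplices (22): [1,2], [3,4], [3,5], [3,6], [3,7], [3,8], [3,9], [4,5], [4,6], [4,7], [4,8], [4,9], [5,6], [5,7], [5,8], [5,9], [6,7], [6,8], [6,9], [7,8], [7,9], [8,9]
  2-simplices (14): [3,4,6], [3,4,9], [3,5,6], [3,5,8], [3,7,8], [3,7,9], [4,5,7], [4,5,8], [4,6,7], [4,8,9], [5,6,9], [5,7,9], [6,7,8], [6,8,9]

giving chain groups C_0 ≅ Z^9, C_1 ≅ Z^22, C_2 ≅ Z^14.

∂_1: C_1 → C_0 sends each edge [p,q] (with p < q) to q − p.
This gives a 9×22 integer matrix of rank 7; reducing to Smith normal form yields diagonal entries (1,1,1,1,1,1,1).

Boundary ∂_2: C_2 → C_1 maps a triangle to the signed sum of its edges. For instance
  ∂[4,5,8] = [5,8] − [4,8] + [4,5],
  ∂[6,8,9] = [8,9] − [6,9] + [6,8].
The resulting 22×14 matrix has rank 13, and its Smith normal form has invariant factors (1,1,1,1,1,1,1,1,1,1,1,1,1).

Computing H_k = (kernel of ∂_k) / (image of ∂_{k+1}):

  H_0: rank C_0 − rank ∂_1 = 9 − 7 = 2, and the invariant factors of ∂_1 are all 1, so H_0 ≅ Z^2.
  H_1: rank ker ∂_1 − rank ∂_2 = (22 − 7) − 13 = 2, and the invariant factors of ∂_2 are all 1, so H_1 ≅ Z^2.
  H_2: rank ker ∂_2 − rank ∂_3 = (14 − 13) − 0 = 1, and there is no ∂_3, so H_2 ≅ Z.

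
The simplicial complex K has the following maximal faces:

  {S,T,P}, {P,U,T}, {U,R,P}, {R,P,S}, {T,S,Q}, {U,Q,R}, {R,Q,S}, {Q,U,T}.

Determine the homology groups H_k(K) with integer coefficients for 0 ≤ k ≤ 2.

H_0 ≅ Z,  H_1 = 0,  H_2 ≅ Z.

K has 6 vertices, 12 edges, 8 triangles.
rank ∂_0 = 0, rank ∂_1 = 5 ⇒ b_0 = 6 − 0 − 5 = 1; all invariant factors of ∂_1 are 1 so no torsion. So H_0 = Z.
rank ∂_1 = 5, rank ∂_2 = 7 ⇒ b_1 = 12 − 5 − 7 = 0; all invariant factors of ∂_2 are 1 so no torsion. So H_1 = 0.
rank ∂_2 = 7, rank ∂_3 = 0 ⇒ b_2 = 8 − 7 − 0 = 1. So H_2 = Z.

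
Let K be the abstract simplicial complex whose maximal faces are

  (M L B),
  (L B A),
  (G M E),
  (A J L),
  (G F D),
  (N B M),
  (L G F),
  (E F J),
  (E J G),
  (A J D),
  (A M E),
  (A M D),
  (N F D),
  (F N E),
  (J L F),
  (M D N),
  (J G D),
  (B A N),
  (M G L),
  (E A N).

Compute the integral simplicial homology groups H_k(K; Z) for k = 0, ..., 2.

H_0 ≅ Z,  H_1 ≅ Z ⊕ Z/2Z,  H_2 = 0.

K has 10 vertices, 30 edges, 20 triangles.
rank ∂_0 = 0, rank ∂_1 = 9 ⇒ b_0 = 10 − 0 − 9 = 1; all invariant factors of ∂_1 are 1 so no torsion. So H_0 ≅ Z.
rank ∂_1 = 9, rank ∂_2 = 20 ⇒ b_1 = 30 − 9 − 20 = 1; ∂_2 has invariant factor(s) [2] giving torsion. So H_1 ≅ Z ⊕ Z/2Z.
rank ∂_2 = 20, rank ∂_3 = 0 ⇒ b_2 = 20 − 20 − 0 = 0. So H_2 ≅ 0.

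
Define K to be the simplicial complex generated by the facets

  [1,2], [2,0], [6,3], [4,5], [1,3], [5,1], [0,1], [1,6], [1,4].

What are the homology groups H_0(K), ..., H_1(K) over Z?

H_0 ≅ Z,  H_1 ≅ Z^3.

Order the vertices as 0 < 1 < 2 < 3 < 4 < 5 < 6. Listing each simplex with vertices in this order, K has dimension 1 with simplices:

  0-simplices (7): [0], [1], [2], [3], [4], [5], [6]
  1-simplices (9): [0,1], [0,2], [1,2], [1,3], [1,4], [1,5], [1,6], [3,6], [4,5]

Hence C_0 ≅ Z^7, C_1 ≅ Z^9.

∂_1: C_1 → C_0 maps an edge to its endpoints' difference, ∂[p,q] = q − p. For instance
  ∂[0,2] = [2] − [0].
This gives a 7×9 integer matrix of rank 6; reducing to Smith normal form yields diagonal entries (1,1,1,1,1,1).

Now H_k = ker ∂_k / im ∂_{k+1}, so:

  H_0: rank C_0 − rank ∂_1 = 7 − 6 = 1, and the invariant factors of ∂_1 are all 1, so H_0 ≅ Z.
  H_1: rank ker ∂_1 − rank ∂_2 = (9 − 6) − 0 = 3, and there is no ∂_2, so H_1 ≅ Z^3.

As a check, the Euler characteristic is 7 − 9 = -2, which agrees with 1 − 3 = -2.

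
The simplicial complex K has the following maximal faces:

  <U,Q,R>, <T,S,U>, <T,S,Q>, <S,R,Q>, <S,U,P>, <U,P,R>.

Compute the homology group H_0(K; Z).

H_0 = Z.

Fix the vertex order P < Q < R < S < T < U and write every simplex with vertices in increasing order. Then dim K = 2 and the simplices of K are:

  0-simplices (6): P, Q, R, S, T, U
  1-simplices (12): PR, PS, PU, QR, QS, QT, QU, RS, RU, ST, SU, TU
  2-simplices (6): PRU, PSU, QRS, QRU, QST, STU

so the chain groups are C_0 ≅ Z^6, C_1 ≅ Z^12, C_2 ≅ Z^6.

Boundary ∂_1: C_1 → C_0 sends each edge [p,q] (with p < q) to q − p. For instance
  ∂QS = S − Q.
The resulting 6×12 matrix has rank 5, and its Smith normal form has invariant factors (1,1,1,1,1).

The boundary map ∂_2: C_2 → C_1 acts by ∂[p,q,r] = [q,r] − [p,r] + [p,q]. For instance
  ∂QRU = RU − QU + QR,
  ∂QRS = RS − QS + QR.
This gives a 12×6 integer matrix of rank 6; reducing to Smith normal form yields diagonal entries (1,1,1,1,1,1).

Reading off H_k = ker ∂_k / im ∂_{k+1}:

  H_0: rank C_0 − rank ∂_1 = 6 − 5 = 1, and the invariant factors of ∂_1 are all 1, so H_0 = Z.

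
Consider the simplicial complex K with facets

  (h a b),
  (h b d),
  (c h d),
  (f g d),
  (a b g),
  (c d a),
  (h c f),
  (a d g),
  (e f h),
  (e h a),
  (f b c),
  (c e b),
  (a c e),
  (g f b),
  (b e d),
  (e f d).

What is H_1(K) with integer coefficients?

H_1 ≅ Z^2.

We work with the vertex ordering a < b < c < d < e < f < g < h. The simplices of K, each written with vertices in increasing order, are:

  0-simplices (8): a, b, c, d, e, f, g, h
  1-simplices (24): ab, ac, ad, ae, ag, ah, bc, bd, be, bf, bg, bh, cd, ce, cf, ch, de, df, dg, dh, ef, eh, fg, fh
  2-simplices (16): abg, abh, acd, ace, adg, aeh, bce, bcf, bde, bdh, bfg, cdh, cfh, def, dfg, efh

giving chain groups C_0 ≅ Z^8, C_1 ≅ Z^24, C_2 ≅ Z^16.

The boundary map ∂_1: C_1 → C_0 sends each edge [p,q] (with p < q) to q − p. For instance
  ∂ad = d − a.
The 8×24 boundary matrix has rank 7 and Smith normal form diag(1,1,1,1,1,1,1).

Boundary ∂_2: C_2 → C_1 sends each 2-simplex [p,q,r] to [q,r] − [p,r] + [p,q]. For instance
  ∂efh = fh − eh + ef,
  ∂dfg = fg − dg + df.
The resulting 24×16 matrix has rank 15, and its Smith normal form has invariant factors (1,1,1,1,1,1,1,1,1,1,1,1,1,1,1).

Reading off H_k = ker ∂_k / im ∂_{k+1}:

  H_1: rank ker ∂_1 − rank ∂_2 = (24 − 7) − 15 = 2, and the invariant factors of ∂_2 are all 1, so H_1 = Z^2.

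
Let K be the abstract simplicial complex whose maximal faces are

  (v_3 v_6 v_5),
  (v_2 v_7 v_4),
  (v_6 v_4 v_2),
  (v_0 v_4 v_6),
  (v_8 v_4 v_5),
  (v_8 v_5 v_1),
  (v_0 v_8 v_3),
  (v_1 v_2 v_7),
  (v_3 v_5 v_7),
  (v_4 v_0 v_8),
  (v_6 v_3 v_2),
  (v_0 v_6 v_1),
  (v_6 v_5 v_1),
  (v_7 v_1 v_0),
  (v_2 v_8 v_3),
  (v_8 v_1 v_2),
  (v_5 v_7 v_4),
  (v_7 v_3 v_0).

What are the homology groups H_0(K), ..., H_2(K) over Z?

We work with the vertex ordering v_0 < v_1 < v_2 < v_3 < v_4 < v_5 < v_6 < v_7 < v_8. The simplices of K, each written with vertices in increasing order, are:

  0-simplices (9): [v_0], [v_1], [v_2], [v_3], [v_4], [v_5], [v_6], [v_7], [v_8]
  1-simplices (27): (27 of them)
  2-simplices (18): (18 of them)

Hence C_0 ≅ Z^9, C_1 ≅ Z^27, C_2 ≅ Z^18.

Boundary ∂_1: C_1 → C_0 maps an edge to its endpoints' difference, ∂[p,q] = q − p. For instance
  ∂[v_1,v_2] = [v_2] − [v_1].
The 9×27 boundary matrix has rank 8 and Smith normal form diag(1,1,1,1,1,1,1,1).

∂_2: C_2 → C_1 acts by ∂[p,q,r] = [q,r] − [p,r] + [p,q]. For instance
  ∂[v_2,v_3,v_8] = [v_3,v_8] − [v_2,v_8] + [v_2,v_3],
  ∂[v_0,v_4,v_6] = [v_4,v_6] − [v_0,v_6] + [v_0,v_4].
The 27×18 boundary matrix has rank 17 and Smith normal form diag(1,1,1,1,1,1,1,1,1,1,1,1,1,1,1,1,1).

Now H_k = ker ∂_k / im ∂_{k+1}, so:

  H_0: rank C_0 − rank ∂_1 = 9 − 8 = 1, and the invariant factors of ∂_1 are all 1, so H_0 ≅ Z.
  H_1: rank ker ∂_1 − rank ∂_2 = (27 − 8) − 17 = 2, and the invariant factors of ∂_2 are all 1, so H_1 ≅ Z^2.
  H_2: rank ker ∂_2 − rank ∂_3 = (18 − 17) − 0 = 1, and there is no ∂_3, so H_2 ≅ Z.

H_0 = Z,  H_1 = Z^2,  H_2 = Z.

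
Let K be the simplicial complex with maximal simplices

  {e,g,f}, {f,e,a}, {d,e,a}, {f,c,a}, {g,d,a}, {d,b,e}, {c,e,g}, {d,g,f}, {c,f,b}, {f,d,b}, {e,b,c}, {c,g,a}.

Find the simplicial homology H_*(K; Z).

H_0 = Z,  H_1 = Z/2Z,  H_2 = 0.

K has 7 vertices, 18 edges, 12 triangles.
rank ∂_0 = 0, rank ∂_1 = 6 ⇒ b_0 = 7 − 0 − 6 = 1; all invariant factors of ∂_1 are 1 so no torsion. So H_0 ≅ Z.
rank ∂_1 = 6, rank ∂_2 = 12 ⇒ b_1 = 18 − 6 − 12 = 0; ∂_2 has invariant factor(s) [2] giving torsion. So H_1 ≅ Z/2Z.
rank ∂_2 = 12, rank ∂_3 = 0 ⇒ b_2 = 12 − 12 − 0 = 0. So H_2 ≅ 0.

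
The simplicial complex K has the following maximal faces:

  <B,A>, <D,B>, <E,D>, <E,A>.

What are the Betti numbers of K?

Fix the vertex order A < B < D < E and write every simplex with vertices in increasing order. Then dim K = 1 and the simplices of K are:

  0-simplices (4): A, B, D, E
  1-simplices (4): AB, AE, BD, DE

so the chain groups are C_0 ≅ Z^4, C_1 ≅ Z^4.

The boundary map ∂_1: C_1 → C_0 maps an edge to its endpoints' difference, ∂[p,q] = q − p. For instance
  ∂BD = D − B.
The 4×4 boundary matrix has rank 3 and Smith normal form diag(1,1,1).

From H_k ≅ ker(∂_k) / im(∂_{k+1}) we obtain:

  H_0: rank C_0 − rank ∂_1 = 4 − 3 = 1, and the invariant factors of ∂_1 are all 1, so H_0 ≅ Z.
  H_1: rank ker ∂_1 − rank ∂_2 = (4 − 3) − 0 = 1, and there is no ∂_2, so H_1 ≅ Z.

As a check, the Euler characteristic is 4 − 4 = 0, which agrees with 1 − 1 = 0.

Hence the Betti numbers are b_0 = 1, b_1 = 1.

b_0 = 1, b_1 = 1.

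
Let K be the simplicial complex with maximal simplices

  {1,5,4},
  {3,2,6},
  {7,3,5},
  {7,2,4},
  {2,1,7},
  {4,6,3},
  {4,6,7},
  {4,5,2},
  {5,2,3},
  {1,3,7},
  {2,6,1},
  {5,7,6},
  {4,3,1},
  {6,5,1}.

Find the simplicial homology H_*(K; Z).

H_0 ≅ Z,  H_1 ≅ Z^2,  H_2 ≅ Z.

Take the total order 1 < 2 < 3 < 4 < 5 < 6 < 7 on the vertex set. Then K (dimension 2) consists of the simplices:

  0-simplices (7): [1], [2], [3], [4], [5], [6], [7]
  1-simplices (21): [1,2], [1,3], [1,4], [1,5], [1,6], [1,7], [2,3], [2,4], [2,5], [2,6], [2,7], [3,4], [3,5], [3,6], [3,7], [4,5], [4,6], [4,7], [5,6], [5,7], [6,7]
  2-simplices (14): [1,2,6], [1,2,7], [1,3,4], [1,3,7], [1,4,5], [1,5,6], [2,3,5], [2,3,6], [2,4,5], [2,4,7], [3,4,6], [3,5,7], [4,6,7], [5,6,7]

Hence C_0 ≅ Z^7, C_1 ≅ Z^21, C_2 ≅ Z^14.

Boundary ∂_1: C_1 → C_0 maps an edge to its endpoints' difference, ∂[p,q] = q − p.
This gives a 7×21 integer matrix of rank 6; reducing to Smith normal form yields diagonal entries (1,1,1,1,1,1).

The boundary map ∂_2: C_2 → C_1 maps a triangle to the signed sum of its edges. For instance
  ∂[3,4,6] = [4,6] − [3,6] + [3,4],
  ∂[1,2,6] = [2,6] − [1,6] + [1,2].
The 21×14 boundary matrix has rank 13 and Smith normal form diag(1,1,1,1,1,1,1,1,1,1,1,1,1).

From H_k ≅ ker(∂_k) / im(∂_{k+1}) we obtain:

  H_0: rank C_0 − rank ∂_1 = 7 − 6 = 1, and the invariant factors of ∂_1 are all 1, so H_0 = Z.
  H_1: rank ker ∂_1 − rank ∂_2 = (21 − 6) − 13 = 2, and the invariant factors of ∂_2 are all 1, so H_1 = Z^2.
  H_2: rank ker ∂_2 − rank ∂_3 = (14 − 13) − 0 = 1, and there is no ∂_3, so H_2 = Z.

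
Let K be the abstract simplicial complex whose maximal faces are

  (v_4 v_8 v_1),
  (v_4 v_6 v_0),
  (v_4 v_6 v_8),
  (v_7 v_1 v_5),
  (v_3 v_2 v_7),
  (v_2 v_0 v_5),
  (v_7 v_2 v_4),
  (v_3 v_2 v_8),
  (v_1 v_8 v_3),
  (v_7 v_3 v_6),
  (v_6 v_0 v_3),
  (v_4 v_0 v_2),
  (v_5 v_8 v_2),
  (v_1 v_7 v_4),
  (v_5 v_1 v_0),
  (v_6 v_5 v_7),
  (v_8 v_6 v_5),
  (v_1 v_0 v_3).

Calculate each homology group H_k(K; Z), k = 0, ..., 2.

We work with the vertex ordering v_0 < v_1 < v_2 < v_3 < v_4 < v_5 < v_6 < v_7 < v_8. The simplices of K, each written with vertices in increasing order, are:

  0-simplices (9): [v_0], [v_1], [v_2], [v_3], [v_4], [v_5], [v_6], [v_7], [v_8]
  1-simplices (27): (27 of them)
  2-simplices (18): (18 of them)

Hence C_0 ≅ Z^9, C_1 ≅ Z^27, C_2 ≅ Z^18.

The boundary map ∂_1: C_1 → C_0 is given by ∂[p,q] = [q] − [p]. For instance
  ∂[v_4,v_6] = [v_6] − [v_4].
The resulting 9×27 matrix has rank 8, and its Smith normal form has invariant factors (1,1,1,1,1,1,1,1).

Boundary ∂_2: C_2 → C_1 maps a triangle to the signed sum of its edges. For instance
  ∂[v_0,v_2,v_5] = [v_2,v_5] − [v_0,v_5] + [v_0,v_2],
  ∂[v_2,v_5,v_8] = [v_5,v_8] − [v_2,v_8] + [v_2,v_5].
As a 27×18 matrix over Z this has rank 17, with invariant factors (1,1,1,1,1,1,1,1,1,1,1,1,1,1,1,1,1).

From H_k ≅ ker(∂_k) / im(∂_{k+1}) we obtain:

  H_0: rank C_0 − rank ∂_1 = 9 − 8 = 1, and the invariant factors of ∂_1 are all 1, so H_0 = Z.
  H_1: rank ker ∂_1 − rank ∂_2 = (27 − 8) − 17 = 2, and the invariant factors of ∂_2 are all 1, so H_1 = Z^2.
  H_2: rank ker ∂_2 − rank ∂_3 = (18 − 17) − 0 = 1, and there is no ∂_3, so H_2 = Z.

As a check, the Euler characteristic is 9 − 27 + 18 = 0, which agrees with 1 − 2 + 1 = 0.
(K is a triangulation of the torus T^2.)

H_0 ≅ Z,  H_1 ≅ Z^2,  H_2 ≅ Z.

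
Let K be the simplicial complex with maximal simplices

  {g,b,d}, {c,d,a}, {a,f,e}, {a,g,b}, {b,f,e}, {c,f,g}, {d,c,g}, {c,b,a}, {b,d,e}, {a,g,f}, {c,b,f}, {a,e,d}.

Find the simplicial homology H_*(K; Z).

H_0 = Z,  H_1 = Z/2,  H_2 = 0.

K has 7 vertices, 18 edges, 12 triangles.
rank ∂_0 = 0, rank ∂_1 = 6 ⇒ b_0 = 7 − 0 − 6 = 1; all invariant factors of ∂_1 are 1 so no torsion. So H_0 ≅ Z.
rank ∂_1 = 6, rank ∂_2 = 12 ⇒ b_1 = 18 − 6 − 12 = 0; ∂_2 has invariant factor(s) [2] giving torsion. So H_1 ≅ Z/2.
rank ∂_2 = 12, rank ∂_3 = 0 ⇒ b_2 = 12 − 12 − 0 = 0. So H_2 ≅ 0.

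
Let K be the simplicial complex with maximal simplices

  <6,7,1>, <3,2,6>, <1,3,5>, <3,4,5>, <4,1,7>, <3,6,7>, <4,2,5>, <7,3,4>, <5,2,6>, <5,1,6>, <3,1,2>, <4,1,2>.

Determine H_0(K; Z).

H_0 ≅ Z.

We work with the vertex ordering 1 < 2 < 3 < 4 < 5 < 6 < 7. The simplices of K, each written with vertices in increasing order, are:

  0-simplices (7): [1], [2], [3], [4], [5], [6], [7]
  1-simplices (18): [1,2], [1,3], [1,4], [1,5], [1,6], [1,7], [2,3], [2,4], [2,5], [2,6], [3,4], [3,5], [3,6], [3,7], [4,5], [4,7], [5,6], [6,7]
  2-simplices (12): [1,2,3], [1,2,4], [1,3,5], [1,4,7], [1,5,6], [1,6,7], [2,3,6], [2,4,5], [2,5,6], [3,4,5], [3,4,7], [3,6,7]

so the chain groups are C_0 ≅ Z^7, C_1 ≅ Z^18, C_2 ≅ Z^12.

Boundary ∂_1: C_1 → C_0 is given by ∂[p,q] = [q] − [p].
As a 7×18 matrix over Z this has rank 6, with invariant factors (1,1,1,1,1,1).

∂_2: C_2 → C_1 sends each 2-simplex [p,q,r] to [q,r] − [p,r] + [p,q]. For instance
  ∂[1,4,7] = [4,7] − [1,7] + [1,4],
  ∂[2,5,6] = [5,6] − [2,6] + [2,5].
The resulting 18×12 matrix has rank 12, and its Smith normal form has invariant factors (1,1,1,1,1,1,1,1,1,1,1,2).

Computing H_k = (kernel of ∂_k) / (image of ∂_{k+1}):

  H_0: rank C_0 − rank ∂_1 = 7 − 6 = 1, and the invariant factors of ∂_1 are all 1, so H_0 ≅ Z.

(K is a triangulation of the real projective plane RP^2.)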